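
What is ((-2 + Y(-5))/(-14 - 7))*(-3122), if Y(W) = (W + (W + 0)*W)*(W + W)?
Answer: -90092/3 ≈ -30031.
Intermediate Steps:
Y(W) = 2*W*(W + W**2) (Y(W) = (W + W*W)*(2*W) = (W + W**2)*(2*W) = 2*W*(W + W**2))
((-2 + Y(-5))/(-14 - 7))*(-3122) = ((-2 + 2*(-5)**2*(1 - 5))/(-14 - 7))*(-3122) = ((-2 + 2*25*(-4))/(-21))*(-3122) = ((-2 - 200)*(-1/21))*(-3122) = -202*(-1/21)*(-3122) = (202/21)*(-3122) = -90092/3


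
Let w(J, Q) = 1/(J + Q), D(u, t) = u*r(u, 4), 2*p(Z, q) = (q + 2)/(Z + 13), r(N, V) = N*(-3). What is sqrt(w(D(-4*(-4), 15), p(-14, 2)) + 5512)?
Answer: sqrt(3268064030)/770 ≈ 74.243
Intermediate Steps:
r(N, V) = -3*N
p(Z, q) = (2 + q)/(2*(13 + Z)) (p(Z, q) = ((q + 2)/(Z + 13))/2 = ((2 + q)/(13 + Z))/2 = (2 + q)/(2*(13 + Z)))
D(u, t) = -3*u**2 (D(u, t) = u*(-3*u) = -3*u**2)
sqrt(w(D(-4*(-4), 15), p(-14, 2)) + 5512) = sqrt(1/(-3*(-4*(-4))**2 + (2 + 2)/(2*(13 - 14))) + 5512) = sqrt(1/(-3*16**2 + (1/2)*4/(-1)) + 5512) = sqrt(1/(-3*256 + (1/2)*(-1)*4) + 5512) = sqrt(1/(-768 - 2) + 5512) = sqrt(1/(-770) + 5512) = sqrt(-1/770 + 5512) = sqrt(4244239/770) = sqrt(3268064030)/770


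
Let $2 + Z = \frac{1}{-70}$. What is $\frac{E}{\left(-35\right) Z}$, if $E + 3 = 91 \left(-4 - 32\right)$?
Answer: $- \frac{2186}{47} \approx -46.511$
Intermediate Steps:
$Z = - \frac{141}{70}$ ($Z = -2 + \frac{1}{-70} = -2 - \frac{1}{70} = - \frac{141}{70} \approx -2.0143$)
$E = -3279$ ($E = -3 + 91 \left(-4 - 32\right) = -3 + 91 \left(-36\right) = -3 - 3276 = -3279$)
$\frac{E}{\left(-35\right) Z} = - \frac{3279}{\left(-35\right) \left(- \frac{141}{70}\right)} = - \frac{3279}{\frac{141}{2}} = \left(-3279\right) \frac{2}{141} = - \frac{2186}{47}$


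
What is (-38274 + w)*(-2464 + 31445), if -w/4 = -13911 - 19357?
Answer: 2747340838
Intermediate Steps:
w = 133072 (w = -4*(-13911 - 19357) = -4*(-33268) = 133072)
(-38274 + w)*(-2464 + 31445) = (-38274 + 133072)*(-2464 + 31445) = 94798*28981 = 2747340838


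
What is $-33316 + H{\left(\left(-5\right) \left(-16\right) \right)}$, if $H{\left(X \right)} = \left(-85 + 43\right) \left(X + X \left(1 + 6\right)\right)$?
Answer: $-60196$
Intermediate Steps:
$H{\left(X \right)} = - 336 X$ ($H{\left(X \right)} = - 42 \left(X + X 7\right) = - 42 \left(X + 7 X\right) = - 42 \cdot 8 X = - 336 X$)
$-33316 + H{\left(\left(-5\right) \left(-16\right) \right)} = -33316 - 336 \left(\left(-5\right) \left(-16\right)\right) = -33316 - 26880 = -60196$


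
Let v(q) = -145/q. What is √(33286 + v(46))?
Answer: √70426506/46 ≈ 182.44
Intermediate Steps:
√(33286 + v(46)) = √(33286 - 145/46) = √(1531011/46) = √70426506/46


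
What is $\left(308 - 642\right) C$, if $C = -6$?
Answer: $2004$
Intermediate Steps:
$\left(308 - 642\right) C = \left(308 - 642\right) \left(-6\right) = \left(-334\right) \left(-6\right) = 2004$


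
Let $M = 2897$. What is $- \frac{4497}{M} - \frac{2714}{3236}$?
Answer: $- \frac{11207375}{4687346} \approx -2.391$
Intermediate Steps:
$- \frac{4497}{M} - \frac{2714}{3236} = - \frac{4497}{2897} - \frac{2714}{3236} = \left(-4497\right) \frac{1}{2897} - \frac{1357}{1618} = - \frac{4497}{2897} - \frac{1357}{1618} = - \frac{11207375}{4687346}$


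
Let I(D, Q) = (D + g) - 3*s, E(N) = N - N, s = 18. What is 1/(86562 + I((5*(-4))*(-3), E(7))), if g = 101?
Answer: 1/86669 ≈ 1.1538e-5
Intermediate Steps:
E(N) = 0
I(D, Q) = 47 + D (I(D, Q) = (D + 101) - 3*18 = (101 + D) - 54 = 47 + D)
1/(86562 + I((5*(-4))*(-3), E(7))) = 1/(86562 + (47 + (5*(-4))*(-3))) = 1/(86562 + (47 - 20*(-3))) = 1/(86562 + (47 + 60)) = 1/(86562 + 107) = 1/86669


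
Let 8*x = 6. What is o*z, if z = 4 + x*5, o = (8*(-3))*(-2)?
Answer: 372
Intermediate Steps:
x = 3/4 (x = (1/8)*6 = 3/4 ≈ 0.75000)
o = 48 (o = -24*(-2) = 48)
z = 31/4 (z = 4 + (3/4)*5 = 4 + 15/4 = 31/4 ≈ 7.7500)
o*z = 48*(31/4) = 372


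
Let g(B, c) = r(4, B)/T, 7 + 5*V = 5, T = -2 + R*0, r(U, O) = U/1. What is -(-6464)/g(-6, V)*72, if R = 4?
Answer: -232704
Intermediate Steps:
r(U, O) = U (r(U, O) = U*1 = U)
T = -2 (T = -2 + 4*0 = -2 + 0 = -2)
V = -2/5 (V = -7/5 + (1/5)*5 = -7/5 + 1 = -2/5 ≈ -0.40000)
g(B, c) = -2 (g(B, c) = 4/(-2) = 4*(-1/2) = -2)
-(-6464)/g(-6, V)*72 = -(-6464)/(-2)*72 = -(-6464)*(-1)/2*72 = -32*101*72 = -3232*72 = -232704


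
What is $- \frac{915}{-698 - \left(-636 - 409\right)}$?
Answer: $- \frac{915}{347} \approx -2.6369$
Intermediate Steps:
$- \frac{915}{-698 - \left(-636 - 409\right)} = - \frac{915}{-698 - -1045} = - \frac{915}{-698 + 1045} = - \frac{915}{347}$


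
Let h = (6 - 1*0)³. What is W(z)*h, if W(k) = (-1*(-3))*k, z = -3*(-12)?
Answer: 23328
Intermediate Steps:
z = 36
h = 216 (h = (6 + 0)³ = 6³ = 216)
W(k) = 3*k
W(z)*h = (3*36)*216 = 108*216 = 23328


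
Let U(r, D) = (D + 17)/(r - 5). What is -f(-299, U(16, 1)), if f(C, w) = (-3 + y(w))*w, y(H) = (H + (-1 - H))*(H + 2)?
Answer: 1314/121 ≈ 10.859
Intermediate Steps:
U(r, D) = (17 + D)/(-5 + r)
y(H) = -2 - H (y(H) = -(2 + H) = -2 - H)
f(C, w) = w*(-5 - w) (f(C, w) = (-3 + (-2 - w))*w = (-5 - w)*w = w*(-5 - w))
-f(-299, U(16, 1)) = -(-1)*(17 + 1)/(-5 + 16)*(5 + (17 + 1)/(-5 + 16)) = -(-1)*18/11*(5 + 18/11) = -(-1)*(1/11)*18*(5 + (1/11)*18) = -(-1)*18*(5 + 18/11)/11 = -(-1)*18*73/(11*11) = -1*(-1314/121) = 1314/121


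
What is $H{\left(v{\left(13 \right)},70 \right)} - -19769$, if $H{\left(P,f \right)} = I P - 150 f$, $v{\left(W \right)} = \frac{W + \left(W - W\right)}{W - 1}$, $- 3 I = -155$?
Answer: $\frac{335699}{36} \approx 9325.0$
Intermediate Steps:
$I = \frac{155}{3}$ ($I = \left(- \frac{1}{3}\right) \left(-155\right) = \frac{155}{3} \approx 51.667$)
$v{\left(W \right)} = \frac{W}{-1 + W}$ ($v{\left(W \right)} = \frac{W + 0}{-1 + W} = \frac{W}{-1 + W}$)
$H{\left(P,f \right)} = - 150 f + \frac{155 P}{3}$ ($H{\left(P,f \right)} = \frac{155 P}{3} - 150 f = - 150 f + \frac{155 P}{3}$)
$H{\left(v{\left(13 \right)},70 \right)} - -19769 = \left(\left(-150\right) 70 + \frac{155 \frac{13}{-1 + 13}}{3}\right) - -19769 = \left(-10500 + \frac{155 \cdot \frac{13}{12}}{3}\right) + 19769 = \left(-10500 + \frac{155 \cdot 13 \cdot \frac{1}{12}}{3}\right) + 19769 = \left(-10500 + \frac{155}{3} \cdot \frac{13}{12}\right) + 19769 = \left(-10500 + \frac{2015}{36}\right) + 19769 = - \frac{375985}{36} + 19769 = \frac{335699}{36}$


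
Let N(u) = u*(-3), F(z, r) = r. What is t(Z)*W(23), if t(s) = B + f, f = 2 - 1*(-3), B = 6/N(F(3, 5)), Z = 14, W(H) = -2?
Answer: -46/5 ≈ -9.2000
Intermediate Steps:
N(u) = -3*u
B = -2/5 (B = 6/((-3*5)) = 6/(-15) = 6*(-1/15) = -2/5 ≈ -0.40000)
f = 5 (f = 2 + 3 = 5)
t(s) = 23/5 (t(s) = -2/5 + 5 = 23/5)
t(Z)*W(23) = (23/5)*(-2) = -46/5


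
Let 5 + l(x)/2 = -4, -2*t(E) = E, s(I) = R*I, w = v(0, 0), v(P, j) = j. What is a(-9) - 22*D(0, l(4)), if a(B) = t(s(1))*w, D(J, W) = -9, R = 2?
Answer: 198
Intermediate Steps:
w = 0
s(I) = 2*I
t(E) = -E/2
l(x) = -18 (l(x) = -10 + 2*(-4) = -10 - 8 = -18)
a(B) = 0 (a(B) = -1*0 = 0)
a(-9) - 22*D(0, l(4)) = 0 - 22*(-9) = 0 + 198 = 198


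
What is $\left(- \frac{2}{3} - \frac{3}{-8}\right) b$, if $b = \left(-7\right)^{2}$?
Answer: $- \frac{343}{24} \approx -14.292$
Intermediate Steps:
$b = 49$
$\left(- \frac{2}{3} - \frac{3}{-8}\right) b = \left(- \frac{2}{3} - \frac{3}{-8}\right) 49 = \left(\left(-2\right) \frac{1}{3} - - \frac{3}{8}\right) 49 = \left(- \frac{2}{3} + \frac{3}{8}\right) 49 = \left(- \frac{7}{24}\right) 49 = - \frac{343}{24}$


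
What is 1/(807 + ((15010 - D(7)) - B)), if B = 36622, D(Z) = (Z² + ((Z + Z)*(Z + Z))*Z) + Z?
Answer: -1/22233 ≈ -4.4978e-5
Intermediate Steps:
D(Z) = Z + Z² + 4*Z³ (D(Z) = (Z² + ((2*Z)*(2*Z))*Z) + Z = (Z² + (4*Z²)*Z) + Z = (Z² + 4*Z³) + Z = Z + Z² + 4*Z³)
1/(807 + ((15010 - D(7)) - B)) = 1/(807 + ((15010 - 7*(1 + 7 + 4*7²)) - 1*36622)) = 1/(807 + ((15010 - 7*(1 + 7 + 4*49)) - 36622)) = 1/(807 + ((15010 - 7*(1 + 7 + 196)) - 36622)) = 1/(807 + ((15010 - 7*204) - 36622)) = 1/(807 + ((15010 - 1*1428) - 36622)) = 1/(807 + ((15010 - 1428) - 36622)) = 1/(807 + (13582 - 36622)) = 1/(807 - 23040) = 1/(-22233) = -1/22233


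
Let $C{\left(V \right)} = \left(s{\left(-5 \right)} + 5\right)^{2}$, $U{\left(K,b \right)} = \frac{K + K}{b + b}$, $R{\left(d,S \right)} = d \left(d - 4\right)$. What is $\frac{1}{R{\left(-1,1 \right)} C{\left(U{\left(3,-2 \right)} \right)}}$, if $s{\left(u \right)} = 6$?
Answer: $\frac{1}{605} \approx 0.0016529$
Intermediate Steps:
$R{\left(d,S \right)} = d \left(-4 + d\right)$
$U{\left(K,b \right)} = \frac{K}{b}$ ($U{\left(K,b \right)} = \frac{2 K}{2 b} = 2 K \frac{1}{2 b} = \frac{K}{b}$)
$C{\left(V \right)} = 121$ ($C{\left(V \right)} = \left(6 + 5\right)^{2} = 11^{2} = 121$)
$\frac{1}{R{\left(-1,1 \right)} C{\left(U{\left(3,-2 \right)} \right)}} = \frac{1}{- (-4 - 1) 121} = \frac{1}{\left(-1\right) \left(-5\right) 121} = \frac{1}{5 \cdot 121} = \frac{1}{605}$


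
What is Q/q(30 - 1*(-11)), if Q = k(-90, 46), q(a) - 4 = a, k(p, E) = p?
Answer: -2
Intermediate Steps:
q(a) = 4 + a
Q = -90
Q/q(30 - 1*(-11)) = -90/(4 + (30 - 1*(-11))) = -90/(4 + (30 + 11)) = -90/(4 + 41) = -90/45 = -90*1/45 = -2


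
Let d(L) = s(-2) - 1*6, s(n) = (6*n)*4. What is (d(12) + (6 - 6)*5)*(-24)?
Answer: 1296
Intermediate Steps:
s(n) = 24*n
d(L) = -54 (d(L) = 24*(-2) - 1*6 = -48 - 6 = -54)
(d(12) + (6 - 6)*5)*(-24) = (-54 + (6 - 6)*5)*(-24) = (-54 + 0*5)*(-24) = (-54 + 0)*(-24) = -54*(-24) = 1296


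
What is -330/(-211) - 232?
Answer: -48622/211 ≈ -230.44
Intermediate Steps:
-330/(-211) - 232 = -330*(-1/211) - 232 = 330/211 - 232 = -48622/211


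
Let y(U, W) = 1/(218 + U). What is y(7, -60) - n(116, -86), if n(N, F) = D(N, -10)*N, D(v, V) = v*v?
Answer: -351201599/225 ≈ -1.5609e+6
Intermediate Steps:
D(v, V) = v²
n(N, F) = N³ (n(N, F) = N²*N = N³)
y(7, -60) - n(116, -86) = 1/(218 + 7) - 1*116³ = 1/225 - 1*1560896 = 1/225 - 1560896 = -351201599/225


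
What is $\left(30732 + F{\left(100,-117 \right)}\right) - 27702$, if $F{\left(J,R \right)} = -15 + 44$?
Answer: $3059$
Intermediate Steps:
$F{\left(J,R \right)} = 29$
$\left(30732 + F{\left(100,-117 \right)}\right) - 27702 = \left(30732 + 29\right) - 27702 = 30761 - 27702 = 3059$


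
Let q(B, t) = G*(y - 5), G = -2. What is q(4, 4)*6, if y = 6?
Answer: -12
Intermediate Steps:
q(B, t) = -2 (q(B, t) = -2*(6 - 5) = -2*1 = -2)
q(4, 4)*6 = -2*6 = -12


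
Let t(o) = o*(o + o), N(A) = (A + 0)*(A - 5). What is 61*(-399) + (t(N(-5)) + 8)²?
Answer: 25055725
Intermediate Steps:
N(A) = A*(-5 + A)
t(o) = 2*o² (t(o) = o*(2*o) = 2*o²)
61*(-399) + (t(N(-5)) + 8)² = 61*(-399) + (2*(-5*(-5 - 5))² + 8)² = -24339 + (2*(-5*(-10))² + 8)² = -24339 + (2*50² + 8)² = -24339 + (2*2500 + 8)² = -24339 + (5000 + 8)² = -24339 + 5008² = -24339 + 25080064 = 25055725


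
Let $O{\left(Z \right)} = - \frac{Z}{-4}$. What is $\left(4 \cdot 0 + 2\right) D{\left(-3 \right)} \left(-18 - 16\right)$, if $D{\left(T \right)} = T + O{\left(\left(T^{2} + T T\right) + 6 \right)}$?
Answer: $-204$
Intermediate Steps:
$O{\left(Z \right)} = \frac{Z}{4}$ ($O{\left(Z \right)} = - \frac{Z \left(-1\right)}{4} = - \frac{\left(-1\right) Z}{4} = \frac{Z}{4}$)
$D{\left(T \right)} = \frac{3}{2} + T + \frac{T^{2}}{2}$ ($D{\left(T \right)} = T + \frac{\left(T^{2} + T T\right) + 6}{4} = T + \frac{\left(T^{2} + T^{2}\right) + 6}{4} = T + \frac{2 T^{2} + 6}{4} = T + \frac{6 + 2 T^{2}}{4} = T + \left(\frac{3}{2} + \frac{T^{2}}{2}\right) = \frac{3}{2} + T + \frac{T^{2}}{2}$)
$\left(4 \cdot 0 + 2\right) D{\left(-3 \right)} \left(-18 - 16\right) = \left(4 \cdot 0 + 2\right) \left(\frac{3}{2} - 3 + \frac{\left(-3\right)^{2}}{2}\right) \left(-18 - 16\right) = \left(0 + 2\right) \left(\frac{3}{2} - 3 + \frac{1}{2} \cdot 9\right) \left(-18 - 16\right) = 2 \left(\frac{3}{2} - 3 + \frac{9}{2}\right) \left(-34\right) = 2 \cdot 3 \left(-34\right) = 6 \left(-34\right) = -204$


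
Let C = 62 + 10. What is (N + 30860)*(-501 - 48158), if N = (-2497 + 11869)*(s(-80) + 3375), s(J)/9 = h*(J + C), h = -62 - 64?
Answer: -5677733762896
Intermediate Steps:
h = -126
C = 72
s(J) = -81648 - 1134*J (s(J) = 9*(-126*(J + 72)) = 9*(-126*(72 + J)) = 9*(-9072 - 126*J) = -81648 - 1134*J)
N = 116653284 (N = (-2497 + 11869)*((-81648 - 1134*(-80)) + 3375) = 9372*((-81648 + 90720) + 3375) = 9372*(9072 + 3375) = 9372*12447 = 116653284)
(N + 30860)*(-501 - 48158) = (116653284 + 30860)*(-501 - 48158) = 116684144*(-48659) = -5677733762896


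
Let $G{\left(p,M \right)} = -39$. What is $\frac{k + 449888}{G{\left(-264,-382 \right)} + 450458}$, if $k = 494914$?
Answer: $\frac{944802}{450419} \approx 2.0976$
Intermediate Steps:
$\frac{k + 449888}{G{\left(-264,-382 \right)} + 450458} = \frac{494914 + 449888}{-39 + 450458} = \frac{944802}{450419}$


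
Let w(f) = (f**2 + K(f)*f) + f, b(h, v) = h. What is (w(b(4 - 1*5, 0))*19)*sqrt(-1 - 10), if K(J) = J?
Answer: 19*I*sqrt(11) ≈ 63.016*I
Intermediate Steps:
w(f) = f + 2*f**2 (w(f) = (f**2 + f*f) + f = (f**2 + f**2) + f = 2*f**2 + f = f + 2*f**2)
(w(b(4 - 1*5, 0))*19)*sqrt(-1 - 10) = (((4 - 1*5)*(1 + 2*(4 - 1*5)))*19)*sqrt(-1 - 10) = (((4 - 5)*(1 + 2*(4 - 5)))*19)*sqrt(-11) = (-(1 + 2*(-1))*19)*(I*sqrt(11)) = (-(1 - 2)*19)*(I*sqrt(11)) = (-1*(-1)*19)*(I*sqrt(11)) = (1*19)*(I*sqrt(11)) = 19*(I*sqrt(11)) = 19*I*sqrt(11)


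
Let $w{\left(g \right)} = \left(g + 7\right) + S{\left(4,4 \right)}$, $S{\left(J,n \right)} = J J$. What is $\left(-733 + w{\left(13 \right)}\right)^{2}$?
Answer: $485809$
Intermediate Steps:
$S{\left(J,n \right)} = J^{2}$
$w{\left(g \right)} = 23 + g$ ($w{\left(g \right)} = \left(g + 7\right) + 4^{2} = \left(7 + g\right) + 16 = 23 + g$)
$\left(-733 + w{\left(13 \right)}\right)^{2} = \left(-733 + \left(23 + 13\right)\right)^{2} = \left(-733 + 36\right)^{2} = \left(-697\right)^{2} = 485809$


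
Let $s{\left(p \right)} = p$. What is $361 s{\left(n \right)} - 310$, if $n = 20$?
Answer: $6910$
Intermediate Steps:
$361 s{\left(n \right)} - 310 = 361 \cdot 20 - 310 = 7220 - 310 = 6910$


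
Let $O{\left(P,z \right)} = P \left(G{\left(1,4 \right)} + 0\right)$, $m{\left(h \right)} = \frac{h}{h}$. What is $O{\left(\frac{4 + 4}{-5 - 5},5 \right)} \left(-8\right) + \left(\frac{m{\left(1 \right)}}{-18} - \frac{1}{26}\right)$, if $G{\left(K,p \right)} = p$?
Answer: $\frac{14921}{585} \approx 25.506$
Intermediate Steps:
$m{\left(h \right)} = 1$
$O{\left(P,z \right)} = 4 P$ ($O{\left(P,z \right)} = P \left(4 + 0\right) = P 4 = 4 P$)
$O{\left(\frac{4 + 4}{-5 - 5},5 \right)} \left(-8\right) + \left(\frac{m{\left(1 \right)}}{-18} - \frac{1}{26}\right) = 4 \frac{4 + 4}{-5 - 5} \left(-8\right) + \left(1 \frac{1}{-18} - \frac{1}{26}\right) = 4 \frac{8}{-10} \left(-8\right) + \left(1 \left(- \frac{1}{18}\right) - \frac{1}{26}\right) = 4 \cdot 8 \left(- \frac{1}{10}\right) \left(-8\right) - \frac{11}{117} = 4 \left(- \frac{4}{5}\right) \left(-8\right) - \frac{11}{117} = \left(- \frac{16}{5}\right) \left(-8\right) - \frac{11}{117} = \frac{128}{5} - \frac{11}{117} = \frac{14921}{585}$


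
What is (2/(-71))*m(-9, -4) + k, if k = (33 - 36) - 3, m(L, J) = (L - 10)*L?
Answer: -768/71 ≈ -10.817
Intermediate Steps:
m(L, J) = L*(-10 + L) (m(L, J) = (-10 + L)*L = L*(-10 + L))
k = -6 (k = -3 - 3 = -6)
(2/(-71))*m(-9, -4) + k = (2/(-71))*(-9*(-10 - 9)) - 6 = (2*(-1/71))*(-9*(-19)) - 6 = -2/71*171 - 6 = -342/71 - 6 = -768/71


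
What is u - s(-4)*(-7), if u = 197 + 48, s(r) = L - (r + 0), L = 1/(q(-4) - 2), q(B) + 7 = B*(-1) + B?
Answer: 2450/9 ≈ 272.22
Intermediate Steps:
q(B) = -7 (q(B) = -7 + (B*(-1) + B) = -7 + (-B + B) = -7 + 0 = -7)
L = -1/9 (L = 1/(-7 - 2) = 1/(-9) = -1/9 ≈ -0.11111)
s(r) = -1/9 - r (s(r) = -1/9 - (r + 0) = -1/9 - r)
u = 245
u - s(-4)*(-7) = 245 - (-1/9 - 1*(-4))*(-7) = 245 - (-1/9 + 4)*(-7) = 245 - 35*(-7)/9 = 245 - 1*(-245/9) = 245 + 245/9 = 2450/9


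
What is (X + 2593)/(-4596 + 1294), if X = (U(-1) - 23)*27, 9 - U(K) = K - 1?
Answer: -2269/3302 ≈ -0.68716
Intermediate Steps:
U(K) = 10 - K (U(K) = 9 - (K - 1) = 9 - (-1 + K) = 9 + (1 - K) = 10 - K)
X = -324 (X = ((10 - 1*(-1)) - 23)*27 = ((10 + 1) - 23)*27 = (11 - 23)*27 = -12*27 = -324)
(X + 2593)/(-4596 + 1294) = (-324 + 2593)/(-4596 + 1294) = 2269/(-3302) = 2269*(-1/3302) = -2269/3302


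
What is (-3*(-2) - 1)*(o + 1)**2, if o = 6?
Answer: 245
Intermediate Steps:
(-3*(-2) - 1)*(o + 1)**2 = (-3*(-2) - 1)*(6 + 1)**2 = (6 - 1)*7**2 = 5*49 = 245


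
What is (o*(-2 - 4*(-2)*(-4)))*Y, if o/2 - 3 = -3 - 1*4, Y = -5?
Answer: -1360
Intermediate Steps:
o = -8 (o = 6 + 2*(-3 - 1*4) = 6 + 2*(-3 - 4) = 6 + 2*(-7) = 6 - 14 = -8)
(o*(-2 - 4*(-2)*(-4)))*Y = -8*(-2 - 4*(-2)*(-4))*(-5) = -8*(-2 - (-8)*(-4))*(-5) = -8*(-2 - 1*32)*(-5) = -8*(-2 - 32)*(-5) = -8*(-34)*(-5) = 272*(-5) = -1360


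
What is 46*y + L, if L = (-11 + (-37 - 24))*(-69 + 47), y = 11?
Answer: 2090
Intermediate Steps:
L = 1584 (L = (-11 - 61)*(-22) = -72*(-22) = 1584)
46*y + L = 46*11 + 1584 = 506 + 1584 = 2090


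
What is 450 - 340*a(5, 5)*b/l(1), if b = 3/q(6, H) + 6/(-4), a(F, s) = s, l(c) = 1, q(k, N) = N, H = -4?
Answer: 4275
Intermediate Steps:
b = -9/4 (b = 3/(-4) + 6/(-4) = 3*(-1/4) + 6*(-1/4) = -3/4 - 3/2 = -9/4 ≈ -2.2500)
450 - 340*a(5, 5)*b/l(1) = 450 - 340*5*(-9/4)/1 = 450 - (-3825) = 450 - 340*(-45/4) = 450 + 3825 = 4275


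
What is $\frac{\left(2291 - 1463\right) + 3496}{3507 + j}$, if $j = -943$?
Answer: $\frac{1081}{641} \approx 1.6864$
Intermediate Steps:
$\frac{\left(2291 - 1463\right) + 3496}{3507 + j} = \frac{\left(2291 - 1463\right) + 3496}{3507 - 943} = \frac{\left(2291 - 1463\right) + 3496}{2564} = \left(828 + 3496\right) \frac{1}{2564} = 4324 \cdot \frac{1}{2564} = \frac{1081}{641}$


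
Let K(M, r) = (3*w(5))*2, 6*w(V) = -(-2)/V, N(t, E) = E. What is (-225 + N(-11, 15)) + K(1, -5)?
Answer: -1048/5 ≈ -209.60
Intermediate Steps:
w(V) = 1/(3*V) (w(V) = (-(-2)/V)/6 = (2/V)/6 = 1/(3*V))
K(M, r) = ⅖ (K(M, r) = (3*((⅓)/5))*2 = (3*((⅓)*(⅕)))*2 = (3*(1/15))*2 = (⅕)*2 = ⅖)
(-225 + N(-11, 15)) + K(1, -5) = (-225 + 15) + ⅖ = -210 + ⅖ = -1048/5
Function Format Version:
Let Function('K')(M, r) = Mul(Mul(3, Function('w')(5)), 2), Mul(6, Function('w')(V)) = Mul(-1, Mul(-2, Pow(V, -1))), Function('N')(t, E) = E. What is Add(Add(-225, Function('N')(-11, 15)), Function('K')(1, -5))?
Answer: Rational(-1048, 5) ≈ -209.60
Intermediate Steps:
Function('w')(V) = Mul(Rational(1, 3), Pow(V, -1)) (Function('w')(V) = Mul(Rational(1, 6), Mul(-1, Mul(-2, Pow(V, -1)))) = Mul(Rational(1, 6), Mul(2, Pow(V, -1))) = Mul(Rational(1, 3), Pow(V, -1)))
Function('K')(M, r) = Rational(2, 5) (Function('K')(M, r) = Mul(Mul(3, Mul(Rational(1, 3), Pow(5, -1))), 2) = Mul(Mul(3, Mul(Rational(1, 3), Rational(1, 5))), 2) = Mul(Mul(3, Rational(1, 15)), 2) = Mul(Rational(1, 5), 2) = Rational(2, 5))
Add(Add(-225, Function('N')(-11, 15)), Function('K')(1, -5)) = Add(Add(-225, 15), Rational(2, 5)) = Add(-210, Rational(2, 5)) = Rational(-1048, 5)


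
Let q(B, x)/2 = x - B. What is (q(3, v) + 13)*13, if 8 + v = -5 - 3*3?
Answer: -481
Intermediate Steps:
v = -22 (v = -8 + (-5 - 3*3) = -8 + (-5 - 9) = -8 - 14 = -22)
q(B, x) = -2*B + 2*x (q(B, x) = 2*(x - B) = -2*B + 2*x)
(q(3, v) + 13)*13 = ((-2*3 + 2*(-22)) + 13)*13 = ((-6 - 44) + 13)*13 = (-50 + 13)*13 = -37*13 = -481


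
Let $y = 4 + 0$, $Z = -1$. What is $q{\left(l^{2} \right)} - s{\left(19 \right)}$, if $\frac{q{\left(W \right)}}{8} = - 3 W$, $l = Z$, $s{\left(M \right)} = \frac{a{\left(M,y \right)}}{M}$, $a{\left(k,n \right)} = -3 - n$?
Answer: $- \frac{449}{19} \approx -23.632$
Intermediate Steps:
$y = 4$
$s{\left(M \right)} = - \frac{7}{M}$ ($s{\left(M \right)} = \frac{-3 - 4}{M} = - \frac{7}{M}$)
$l = -1$
$q{\left(W \right)} = - 24 W$ ($q{\left(W \right)} = 8 \left(- 3 W\right) = - 24 W$)
$q{\left(l^{2} \right)} - s{\left(19 \right)} = - 24 \left(-1\right)^{2} - - \frac{7}{19} = \left(-24\right) 1 - \left(-7\right) \frac{1}{19} = -24 - - \frac{7}{19} = -24 + \frac{7}{19} = - \frac{449}{19}$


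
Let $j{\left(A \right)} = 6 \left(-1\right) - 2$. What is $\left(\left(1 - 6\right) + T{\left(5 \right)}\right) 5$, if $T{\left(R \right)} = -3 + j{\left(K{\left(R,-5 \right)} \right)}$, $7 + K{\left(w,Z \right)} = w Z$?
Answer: $-80$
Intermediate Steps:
$K{\left(w,Z \right)} = -7 + Z w$ ($K{\left(w,Z \right)} = -7 + w Z = -7 + Z w$)
$j{\left(A \right)} = -8$ ($j{\left(A \right)} = -6 - 2 = -8$)
$T{\left(R \right)} = -11$ ($T{\left(R \right)} = -3 - 8 = -11$)
$\left(\left(1 - 6\right) + T{\left(5 \right)}\right) 5 = \left(\left(1 - 6\right) - 11\right) 5 = \left(-5 - 11\right) 5 = \left(-16\right) 5 = -80$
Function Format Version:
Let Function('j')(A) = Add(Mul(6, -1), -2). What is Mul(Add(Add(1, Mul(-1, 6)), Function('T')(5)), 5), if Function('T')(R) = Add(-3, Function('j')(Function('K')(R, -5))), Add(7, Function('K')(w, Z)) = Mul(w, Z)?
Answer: -80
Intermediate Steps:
Function('K')(w, Z) = Add(-7, Mul(Z, w)) (Function('K')(w, Z) = Add(-7, Mul(w, Z)) = Add(-7, Mul(Z, w)))
Function('j')(A) = -8 (Function('j')(A) = Add(-6, -2) = -8)
Function('T')(R) = -11 (Function('T')(R) = Add(-3, -8) = -11)
Mul(Add(Add(1, Mul(-1, 6)), Function('T')(5)), 5) = Mul(Add(Add(1, Mul(-1, 6)), -11), 5) = Mul(Add(Add(1, -6), -11), 5) = Mul(Add(-5, -11), 5) = Mul(-16, 5) = -80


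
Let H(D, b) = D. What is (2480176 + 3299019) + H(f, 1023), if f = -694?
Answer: 5778501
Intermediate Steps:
(2480176 + 3299019) + H(f, 1023) = (2480176 + 3299019) - 694 = 5779195 - 694 = 5778501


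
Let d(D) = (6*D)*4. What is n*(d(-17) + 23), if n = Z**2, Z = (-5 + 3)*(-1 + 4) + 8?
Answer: -1540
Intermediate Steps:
d(D) = 24*D
Z = 2 (Z = -2*3 + 8 = -6 + 8 = 2)
n = 4 (n = 2**2 = 4)
n*(d(-17) + 23) = 4*(24*(-17) + 23) = 4*(-408 + 23) = 4*(-385) = -1540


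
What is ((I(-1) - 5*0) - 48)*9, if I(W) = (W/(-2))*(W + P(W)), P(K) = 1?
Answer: -432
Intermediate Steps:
I(W) = -W*(1 + W)/2 (I(W) = (W/(-2))*(W + 1) = (W*(-1/2))*(1 + W) = (-W/2)*(1 + W) = -W*(1 + W)/2)
((I(-1) - 5*0) - 48)*9 = ((-1/2*(-1)*(1 - 1) - 5*0) - 48)*9 = ((-1/2*(-1)*0 + 0) - 48)*9 = ((0 + 0) - 48)*9 = (0 - 48)*9 = -48*9 = -432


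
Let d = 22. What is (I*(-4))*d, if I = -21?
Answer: 1848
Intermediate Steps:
(I*(-4))*d = -21*(-4)*22 = 84*22 = 1848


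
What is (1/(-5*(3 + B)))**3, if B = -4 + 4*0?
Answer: 1/125 ≈ 0.0080000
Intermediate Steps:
B = -4 (B = -4 + 0 = -4)
(1/(-5*(3 + B)))**3 = (1/(-5*(3 - 4)))**3 = (1/(-5*(-1)))**3 = (1/5)**3 = 1/125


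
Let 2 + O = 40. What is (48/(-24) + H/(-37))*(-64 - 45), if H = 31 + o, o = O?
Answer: 15587/37 ≈ 421.27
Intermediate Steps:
O = 38 (O = -2 + 40 = 38)
o = 38
H = 69 (H = 31 + 38 = 69)
(48/(-24) + H/(-37))*(-64 - 45) = (48/(-24) + 69/(-37))*(-64 - 45) = (48*(-1/24) + 69*(-1/37))*(-109) = (-2 - 69/37)*(-109) = -143/37*(-109) = 15587/37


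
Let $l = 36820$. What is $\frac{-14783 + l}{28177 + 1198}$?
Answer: $\frac{22037}{29375} \approx 0.7502$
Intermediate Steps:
$\frac{-14783 + l}{28177 + 1198} = \frac{-14783 + 36820}{28177 + 1198} = \frac{22037}{29375}$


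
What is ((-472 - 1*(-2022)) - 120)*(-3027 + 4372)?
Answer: 1923350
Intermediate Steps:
((-472 - 1*(-2022)) - 120)*(-3027 + 4372) = ((-472 + 2022) - 120)*1345 = (1550 - 120)*1345 = 1430*1345 = 1923350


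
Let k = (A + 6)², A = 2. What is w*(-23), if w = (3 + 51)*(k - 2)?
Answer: -77004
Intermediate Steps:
k = 64 (k = (2 + 6)² = 8² = 64)
w = 3348 (w = (3 + 51)*(64 - 2) = 54*62 = 3348)
w*(-23) = 3348*(-23) = -77004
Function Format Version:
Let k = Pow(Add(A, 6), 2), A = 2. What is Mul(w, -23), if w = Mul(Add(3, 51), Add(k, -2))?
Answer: -77004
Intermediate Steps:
k = 64 (k = Pow(Add(2, 6), 2) = Pow(8, 2) = 64)
w = 3348 (w = Mul(Add(3, 51), Add(64, -2)) = Mul(54, 62) = 3348)
Mul(w, -23) = Mul(3348, -23) = -77004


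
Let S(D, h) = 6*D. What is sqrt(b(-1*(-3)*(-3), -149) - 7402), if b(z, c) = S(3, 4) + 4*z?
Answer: 2*I*sqrt(1855) ≈ 86.139*I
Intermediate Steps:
b(z, c) = 18 + 4*z (b(z, c) = 6*3 + 4*z = 18 + 4*z)
sqrt(b(-1*(-3)*(-3), -149) - 7402) = sqrt((18 + 4*(-1*(-3)*(-3))) - 7402) = sqrt((18 + 4*(3*(-3))) - 7402) = sqrt((18 + 4*(-9)) - 7402) = sqrt((18 - 36) - 7402) = sqrt(-18 - 7402) = sqrt(-7420) = 2*I*sqrt(1855)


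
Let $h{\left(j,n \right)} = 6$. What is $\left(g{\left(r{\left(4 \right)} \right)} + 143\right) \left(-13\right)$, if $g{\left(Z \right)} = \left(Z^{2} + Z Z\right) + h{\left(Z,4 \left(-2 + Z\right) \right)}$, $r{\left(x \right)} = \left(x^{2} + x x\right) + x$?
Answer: $-35633$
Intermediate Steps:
$r{\left(x \right)} = x + 2 x^{2}$ ($r{\left(x \right)} = \left(x^{2} + x^{2}\right) + x = 2 x^{2} + x = x + 2 x^{2}$)
$g{\left(Z \right)} = 6 + 2 Z^{2}$ ($g{\left(Z \right)} = \left(Z^{2} + Z Z\right) + 6 = \left(Z^{2} + Z^{2}\right) + 6 = 2 Z^{2} + 6 = 6 + 2 Z^{2}$)
$\left(g{\left(r{\left(4 \right)} \right)} + 143\right) \left(-13\right) = \left(\left(6 + 2 \left(4 \left(1 + 2 \cdot 4\right)\right)^{2}\right) + 143\right) \left(-13\right) = \left(\left(6 + 2 \left(4 \left(1 + 8\right)\right)^{2}\right) + 143\right) \left(-13\right) = \left(\left(6 + 2 \left(4 \cdot 9\right)^{2}\right) + 143\right) \left(-13\right) = \left(\left(6 + 2 \cdot 36^{2}\right) + 143\right) \left(-13\right) = \left(\left(6 + 2 \cdot 1296\right) + 143\right) \left(-13\right) = \left(\left(6 + 2592\right) + 143\right) \left(-13\right) = \left(2598 + 143\right) \left(-13\right) = 2741 \left(-13\right) = -35633$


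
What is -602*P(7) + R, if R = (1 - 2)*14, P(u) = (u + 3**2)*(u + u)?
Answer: -134862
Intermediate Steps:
P(u) = 2*u*(9 + u) (P(u) = (u + 9)*(2*u) = (9 + u)*(2*u) = 2*u*(9 + u))
R = -14 (R = -1*14 = -14)
-602*P(7) + R = -1204*7*(9 + 7) - 14 = -1204*7*16 - 14 = -602*224 - 14 = -134848 - 14 = -134862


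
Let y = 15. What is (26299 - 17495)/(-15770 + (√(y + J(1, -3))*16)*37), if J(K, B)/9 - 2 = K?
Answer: -34709770/58493353 - 1302992*√42/58493353 ≈ -0.73776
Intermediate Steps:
J(K, B) = 18 + 9*K
(26299 - 17495)/(-15770 + (√(y + J(1, -3))*16)*37) = (26299 - 17495)/(-15770 + (√(15 + (18 + 9*1))*16)*37) = 8804/(-15770 + (√(15 + (18 + 9))*16)*37) = 8804/(-15770 + (√(15 + 27)*16)*37) = 8804/(-15770 + (√42*16)*37) = 8804/(-15770 + (16*√42)*37) = 8804/(-15770 + 592*√42)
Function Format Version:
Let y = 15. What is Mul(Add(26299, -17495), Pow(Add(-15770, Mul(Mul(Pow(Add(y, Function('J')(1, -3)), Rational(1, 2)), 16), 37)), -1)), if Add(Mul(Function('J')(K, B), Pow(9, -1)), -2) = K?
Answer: Add(Rational(-34709770, 58493353), Mul(Rational(-1302992, 58493353), Pow(42, Rational(1, 2)))) ≈ -0.73776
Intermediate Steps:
Function('J')(K, B) = Add(18, Mul(9, K))
Mul(Add(26299, -17495), Pow(Add(-15770, Mul(Mul(Pow(Add(y, Function('J')(1, -3)), Rational(1, 2)), 16), 37)), -1)) = Mul(Add(26299, -17495), Pow(Add(-15770, Mul(Mul(Pow(Add(15, Add(18, Mul(9, 1))), Rational(1, 2)), 16), 37)), -1)) = Mul(8804, Pow(Add(-15770, Mul(Mul(Pow(Add(15, Add(18, 9)), Rational(1, 2)), 16), 37)), -1)) = Mul(8804, Pow(Add(-15770, Mul(Mul(Pow(Add(15, 27), Rational(1, 2)), 16), 37)), -1)) = Mul(8804, Pow(Add(-15770, Mul(Mul(Pow(42, Rational(1, 2)), 16), 37)), -1)) = Mul(8804, Pow(Add(-15770, Mul(Mul(16, Pow(42, Rational(1, 2))), 37)), -1)) = Mul(8804, Pow(Add(-15770, Mul(592, Pow(42, Rational(1, 2)))), -1))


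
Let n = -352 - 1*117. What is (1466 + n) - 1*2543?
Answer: -1546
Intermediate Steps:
n = -469 (n = -352 - 117 = -469)
(1466 + n) - 1*2543 = (1466 - 469) - 1*2543 = 997 - 2543 = -1546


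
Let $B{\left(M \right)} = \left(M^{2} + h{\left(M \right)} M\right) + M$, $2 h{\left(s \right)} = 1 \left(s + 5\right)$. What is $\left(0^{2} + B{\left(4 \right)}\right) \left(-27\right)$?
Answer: $-1026$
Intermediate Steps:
$h{\left(s \right)} = \frac{5}{2} + \frac{s}{2}$ ($h{\left(s \right)} = \frac{1 \left(s + 5\right)}{2} = \frac{1 \left(5 + s\right)}{2} = \frac{5 + s}{2} = \frac{5}{2} + \frac{s}{2}$)
$B{\left(M \right)} = M + M^{2} + M \left(\frac{5}{2} + \frac{M}{2}\right)$ ($B{\left(M \right)} = \left(M^{2} + \left(\frac{5}{2} + \frac{M}{2}\right) M\right) + M = \left(M^{2} + M \left(\frac{5}{2} + \frac{M}{2}\right)\right) + M = M + M^{2} + M \left(\frac{5}{2} + \frac{M}{2}\right)$)
$\left(0^{2} + B{\left(4 \right)}\right) \left(-27\right) = \left(0^{2} + \frac{1}{2} \cdot 4 \left(7 + 3 \cdot 4\right)\right) \left(-27\right) = \left(0 + \frac{1}{2} \cdot 4 \left(7 + 12\right)\right) \left(-27\right) = \left(0 + \frac{1}{2} \cdot 4 \cdot 19\right) \left(-27\right) = \left(0 + 38\right) \left(-27\right) = 38 \left(-27\right) = -1026$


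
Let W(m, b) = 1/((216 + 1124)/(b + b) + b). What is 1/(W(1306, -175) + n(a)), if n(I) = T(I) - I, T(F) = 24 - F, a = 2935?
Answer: -6259/36590149 ≈ -0.00017106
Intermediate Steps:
n(I) = 24 - 2*I (n(I) = (24 - I) - I = 24 - 2*I)
W(m, b) = 1/(b + 670/b) (W(m, b) = 1/(1340/((2*b)) + b) = 1/(1340*(1/(2*b)) + b) = 1/(670/b + b) = 1/(b + 670/b))
1/(W(1306, -175) + n(a)) = 1/(-175/(670 + (-175)²) + (24 - 2*2935)) = 1/(-175/(670 + 30625) + (24 - 5870)) = 1/(-175/31295 - 5846) = 1/(-175*1/31295 - 5846) = 1/(-35/6259 - 5846) = 1/(-36590149/6259) = -6259/36590149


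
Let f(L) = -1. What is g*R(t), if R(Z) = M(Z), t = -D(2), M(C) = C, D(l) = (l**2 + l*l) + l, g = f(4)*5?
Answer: 50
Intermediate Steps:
g = -5 (g = -1*5 = -5)
D(l) = l + 2*l**2 (D(l) = (l**2 + l**2) + l = 2*l**2 + l = l + 2*l**2)
t = -10 (t = -2*(1 + 2*2) = -2*(1 + 4) = -2*5 = -1*10 = -10)
R(Z) = Z
g*R(t) = -5*(-10) = 50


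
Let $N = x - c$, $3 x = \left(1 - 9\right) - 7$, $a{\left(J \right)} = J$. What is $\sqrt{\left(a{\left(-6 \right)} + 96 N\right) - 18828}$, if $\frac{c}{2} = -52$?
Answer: $i \sqrt{9330} \approx 96.592 i$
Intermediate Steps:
$c = -104$ ($c = 2 \left(-52\right) = -104$)
$x = -5$ ($x = \frac{\left(1 - 9\right) - 7}{3} = \frac{-8 - 7}{3} = \frac{1}{3} \left(-15\right) = -5$)
$N = 99$ ($N = -5 - -104 = -5 + 104 = 99$)
$\sqrt{\left(a{\left(-6 \right)} + 96 N\right) - 18828} = \sqrt{\left(-6 + 96 \cdot 99\right) - 18828} = \sqrt{\left(-6 + 9504\right) - 18828} = \sqrt{9498 - 18828} = \sqrt{-9330} = i \sqrt{9330}$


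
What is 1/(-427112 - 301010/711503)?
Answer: -711503/303891770346 ≈ -2.3413e-6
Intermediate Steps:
1/(-427112 - 301010/711503) = 1/(-303891770346/711503) = -711503/303891770346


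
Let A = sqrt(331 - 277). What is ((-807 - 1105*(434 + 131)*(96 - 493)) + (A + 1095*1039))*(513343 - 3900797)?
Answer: -843455460442042 - 10162362*sqrt(6) ≈ -8.4346e+14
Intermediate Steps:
A = 3*sqrt(6) (A = sqrt(54) = 3*sqrt(6) ≈ 7.3485)
((-807 - 1105*(434 + 131)*(96 - 493)) + (A + 1095*1039))*(513343 - 3900797) = ((-807 - 1105*(434 + 131)*(96 - 493)) + (3*sqrt(6) + 1095*1039))*(513343 - 3900797) = ((-807 - 624325*(-397)) + (3*sqrt(6) + 1137705))*(-3387454) = ((-807 - 1105*(-224305)) + (1137705 + 3*sqrt(6)))*(-3387454) = ((-807 + 247857025) + (1137705 + 3*sqrt(6)))*(-3387454) = (247856218 + (1137705 + 3*sqrt(6)))*(-3387454) = (248993923 + 3*sqrt(6))*(-3387454) = -843455460442042 - 10162362*sqrt(6)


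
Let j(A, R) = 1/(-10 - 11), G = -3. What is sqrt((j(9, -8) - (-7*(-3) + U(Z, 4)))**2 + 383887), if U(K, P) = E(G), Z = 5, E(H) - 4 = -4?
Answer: sqrt(169489531)/21 ≈ 619.94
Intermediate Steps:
E(H) = 0 (E(H) = 4 - 4 = 0)
U(K, P) = 0
j(A, R) = -1/21 (j(A, R) = 1/(-21) = -1/21)
sqrt((j(9, -8) - (-7*(-3) + U(Z, 4)))**2 + 383887) = sqrt((-1/21 - (-7*(-3) + 0))**2 + 383887) = sqrt((-1/21 - (21 + 0))**2 + 383887) = sqrt((-1/21 - 1*21)**2 + 383887) = sqrt((-1/21 - 21)**2 + 383887) = sqrt((-442/21)**2 + 383887) = sqrt(195364/441 + 383887) = sqrt(169489531/441) = sqrt(169489531)/21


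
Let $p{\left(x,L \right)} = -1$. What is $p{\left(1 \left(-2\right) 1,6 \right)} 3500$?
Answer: $-3500$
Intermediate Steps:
$p{\left(1 \left(-2\right) 1,6 \right)} 3500 = \left(-1\right) 3500 = -3500$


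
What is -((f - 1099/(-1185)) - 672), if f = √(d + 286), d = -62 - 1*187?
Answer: 795221/1185 - √37 ≈ 664.99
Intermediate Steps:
d = -249 (d = -62 - 187 = -249)
f = √37 (f = √(-249 + 286) = √37 ≈ 6.0828)
-((f - 1099/(-1185)) - 672) = -((√37 - 1099/(-1185)) - 672) = -((√37 - 1099*(-1/1185)) - 672) = -((√37 + 1099/1185) - 672) = -((1099/1185 + √37) - 672) = -(-795221/1185 + √37) = 795221/1185 - √37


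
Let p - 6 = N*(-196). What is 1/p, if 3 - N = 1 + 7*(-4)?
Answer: -1/5874 ≈ -0.00017024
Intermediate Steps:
N = 30 (N = 3 - (1 + 7*(-4)) = 3 - (1 - 28) = 3 - 1*(-27) = 3 + 27 = 30)
p = -5874 (p = 6 + 30*(-196) = 6 - 5880 = -5874)
1/p = 1/(-5874) = -1/5874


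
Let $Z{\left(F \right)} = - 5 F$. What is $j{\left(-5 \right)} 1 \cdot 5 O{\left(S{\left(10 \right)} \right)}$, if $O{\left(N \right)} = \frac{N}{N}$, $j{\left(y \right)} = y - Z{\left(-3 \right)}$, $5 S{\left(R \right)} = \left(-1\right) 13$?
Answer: $-100$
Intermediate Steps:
$S{\left(R \right)} = - \frac{13}{5}$ ($S{\left(R \right)} = \frac{\left(-1\right) 13}{5} = \frac{1}{5} \left(-13\right) = - \frac{13}{5}$)
$j{\left(y \right)} = -15 + y$ ($j{\left(y \right)} = y - \left(-5\right) \left(-3\right) = y - 15 = -15 + y$)
$O{\left(N \right)} = 1$
$j{\left(-5 \right)} 1 \cdot 5 O{\left(S{\left(10 \right)} \right)} = \left(-15 - 5\right) 1 \cdot 5 \cdot 1 = \left(-20\right) 1 \cdot 5 \cdot 1 = \left(-20\right) 5 \cdot 1 = \left(-100\right) 1 = -100$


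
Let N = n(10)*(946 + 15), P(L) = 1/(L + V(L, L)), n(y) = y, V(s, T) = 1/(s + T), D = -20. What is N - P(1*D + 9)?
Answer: 2335252/243 ≈ 9610.1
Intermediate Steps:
V(s, T) = 1/(T + s)
P(L) = 1/(L + 1/(2*L)) (P(L) = 1/(L + 1/(L + L)) = 1/(L + 1/(2*L)))
N = 9610 (N = 10*(946 + 15) = 10*961 = 9610)
N - P(1*D + 9) = 9610 - 2*(1*(-20) + 9)/(1 + 2*(1*(-20) + 9)²) = 9610 - 2*(-20 + 9)/(1 + 2*(-20 + 9)²) = 9610 - 2*(-11)/(1 + 2*(-11)²) = 9610 - 2*(-11)/(1 + 2*121) = 9610 - 2*(-11)/(1 + 242) = 9610 - 2*(-11)/243 = 9610 - 1*(-22/243) = 9610 + 22/243 = 2335252/243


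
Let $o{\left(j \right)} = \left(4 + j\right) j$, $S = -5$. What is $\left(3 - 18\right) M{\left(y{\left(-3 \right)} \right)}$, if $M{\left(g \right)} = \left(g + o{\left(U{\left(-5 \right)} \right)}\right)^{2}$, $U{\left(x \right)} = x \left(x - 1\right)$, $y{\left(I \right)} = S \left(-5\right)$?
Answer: $-16380375$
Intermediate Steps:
$y{\left(I \right)} = 25$ ($y{\left(I \right)} = \left(-5\right) \left(-5\right) = 25$)
$U{\left(x \right)} = x \left(-1 + x\right)$
$o{\left(j \right)} = j \left(4 + j\right)$
$M{\left(g \right)} = \left(1020 + g\right)^{2}$ ($M{\left(g \right)} = \left(g + - 5 \left(-1 - 5\right) \left(4 - 5 \left(-1 - 5\right)\right)\right)^{2} = \left(g + \left(-5\right) \left(-6\right) \left(4 - -30\right)\right)^{2} = \left(g + 30 \left(4 + 30\right)\right)^{2} = \left(g + 30 \cdot 34\right)^{2} = \left(g + 1020\right)^{2} = \left(1020 + g\right)^{2}$)
$\left(3 - 18\right) M{\left(y{\left(-3 \right)} \right)} = \left(3 - 18\right) \left(1020 + 25\right)^{2} = - 15 \cdot 1045^{2} = \left(-15\right) 1092025 = -16380375$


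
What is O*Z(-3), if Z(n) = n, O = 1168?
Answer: -3504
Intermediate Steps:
O*Z(-3) = 1168*(-3) = -3504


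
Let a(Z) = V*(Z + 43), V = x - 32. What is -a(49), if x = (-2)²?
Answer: 2576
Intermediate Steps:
x = 4
V = -28 (V = 4 - 32 = -28)
a(Z) = -1204 - 28*Z (a(Z) = -28*(Z + 43) = -28*(43 + Z) = -1204 - 28*Z)
-a(49) = -(-1204 - 28*49) = -(-1204 - 1372) = -1*(-2576) = 2576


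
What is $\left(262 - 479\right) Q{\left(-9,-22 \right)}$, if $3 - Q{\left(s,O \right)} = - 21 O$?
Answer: $99603$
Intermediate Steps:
$Q{\left(s,O \right)} = 3 + 21 O$ ($Q{\left(s,O \right)} = 3 - - 21 O = 3 + 21 O$)
$\left(262 - 479\right) Q{\left(-9,-22 \right)} = \left(262 - 479\right) \left(3 + 21 \left(-22\right)\right) = - 217 \left(3 - 462\right) = \left(-217\right) \left(-459\right) = 99603$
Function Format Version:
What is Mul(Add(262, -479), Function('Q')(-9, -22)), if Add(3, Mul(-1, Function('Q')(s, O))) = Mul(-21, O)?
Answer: 99603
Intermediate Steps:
Function('Q')(s, O) = Add(3, Mul(21, O)) (Function('Q')(s, O) = Add(3, Mul(-1, Mul(-21, O))) = Add(3, Mul(21, O)))
Mul(Add(262, -479), Function('Q')(-9, -22)) = Mul(Add(262, -479), Add(3, Mul(21, -22))) = Mul(-217, Add(3, -462)) = Mul(-217, -459) = 99603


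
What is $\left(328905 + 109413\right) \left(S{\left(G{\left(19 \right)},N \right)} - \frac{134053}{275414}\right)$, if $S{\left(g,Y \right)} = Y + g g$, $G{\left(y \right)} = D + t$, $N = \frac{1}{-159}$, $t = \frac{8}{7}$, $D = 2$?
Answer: $\frac{1471057856426475}{357625079} \approx 4.1134 \cdot 10^{6}$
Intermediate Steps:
$t = \frac{8}{7}$ ($t = 8 \cdot \frac{1}{7} = \frac{8}{7} \approx 1.1429$)
$N = - \frac{1}{159} \approx -0.0062893$
$G{\left(y \right)} = \frac{22}{7}$ ($G{\left(y \right)} = 2 + \frac{8}{7} = \frac{22}{7}$)
$S{\left(g,Y \right)} = Y + g^{2}$
$\left(328905 + 109413\right) \left(S{\left(G{\left(19 \right)},N \right)} - \frac{134053}{275414}\right) = \left(328905 + 109413\right) \left(\left(- \frac{1}{159} + \left(\frac{22}{7}\right)^{2}\right) - \frac{134053}{275414}\right) = 438318 \left(\left(- \frac{1}{159} + \frac{484}{49}\right) - \frac{134053}{275414}\right) = 438318 \left(\frac{76907}{7791} - \frac{134053}{275414}\right) = 438318 \cdot \frac{20136857575}{2145750474} = \frac{1471057856426475}{357625079}$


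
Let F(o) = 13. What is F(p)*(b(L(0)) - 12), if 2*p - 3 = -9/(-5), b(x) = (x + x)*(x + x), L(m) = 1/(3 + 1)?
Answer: -611/4 ≈ -152.75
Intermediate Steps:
L(m) = ¼ (L(m) = 1/4 = ¼)
b(x) = 4*x² (b(x) = (2*x)*(2*x) = 4*x²)
p = 12/5 (p = 3/2 + (-9/(-5))/2 = 3/2 + (-9*(-⅕))/2 = 3/2 + (½)*(9/5) = 3/2 + 9/10 = 12/5 ≈ 2.4000)
F(p)*(b(L(0)) - 12) = 13*(4*(¼)² - 12) = 13*(4*(1/16) - 12) = 13*(¼ - 12) = 13*(-47/4) = -611/4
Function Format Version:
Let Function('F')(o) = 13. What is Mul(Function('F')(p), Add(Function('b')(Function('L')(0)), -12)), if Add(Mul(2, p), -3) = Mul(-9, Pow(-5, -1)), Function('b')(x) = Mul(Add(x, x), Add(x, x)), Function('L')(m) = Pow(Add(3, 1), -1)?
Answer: Rational(-611, 4) ≈ -152.75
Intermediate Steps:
Function('L')(m) = Rational(1, 4) (Function('L')(m) = Pow(4, -1) = Rational(1, 4))
Function('b')(x) = Mul(4, Pow(x, 2)) (Function('b')(x) = Mul(Mul(2, x), Mul(2, x)) = Mul(4, Pow(x, 2)))
p = Rational(12, 5) (p = Add(Rational(3, 2), Mul(Rational(1, 2), Mul(-9, Pow(-5, -1)))) = Add(Rational(3, 2), Mul(Rational(1, 2), Mul(-9, Rational(-1, 5)))) = Add(Rational(3, 2), Mul(Rational(1, 2), Rational(9, 5))) = Add(Rational(3, 2), Rational(9, 10)) = Rational(12, 5) ≈ 2.4000)
Mul(Function('F')(p), Add(Function('b')(Function('L')(0)), -12)) = Mul(13, Add(Mul(4, Pow(Rational(1, 4), 2)), -12)) = Mul(13, Add(Mul(4, Rational(1, 16)), -12)) = Mul(13, Add(Rational(1, 4), -12)) = Mul(13, Rational(-47, 4)) = Rational(-611, 4)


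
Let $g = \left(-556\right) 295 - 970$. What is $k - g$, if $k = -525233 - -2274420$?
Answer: $1914177$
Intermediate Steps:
$k = 1749187$ ($k = -525233 + 2274420 = 1749187$)
$g = -164990$ ($g = -164020 - 970 = -164990$)
$k - g = 1749187 - -164990 = 1749187 + 164990 = 1914177$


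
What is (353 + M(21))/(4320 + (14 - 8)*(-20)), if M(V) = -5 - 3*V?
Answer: 19/280 ≈ 0.067857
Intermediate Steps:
(353 + M(21))/(4320 + (14 - 8)*(-20)) = (353 + (-5 - 3*21))/(4320 + (14 - 8)*(-20)) = (353 + (-5 - 63))/(4320 + 6*(-20)) = (353 - 68)/(4320 - 120) = 285/4200 = 285*(1/4200) = 19/280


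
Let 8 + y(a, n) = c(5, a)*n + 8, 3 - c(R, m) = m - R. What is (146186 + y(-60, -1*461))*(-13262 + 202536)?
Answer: 21735847612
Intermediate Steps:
c(R, m) = 3 + R - m (c(R, m) = 3 - (m - R) = 3 + (R - m) = 3 + R - m)
y(a, n) = n*(8 - a) (y(a, n) = -8 + ((3 + 5 - a)*n + 8) = -8 + ((8 - a)*n + 8) = -8 + (n*(8 - a) + 8) = -8 + (8 + n*(8 - a)) = n*(8 - a))
(146186 + y(-60, -1*461))*(-13262 + 202536) = (146186 + (-1*461)*(8 - 1*(-60)))*(-13262 + 202536) = (146186 - 461*(8 + 60))*189274 = (146186 - 461*68)*189274 = (146186 - 31348)*189274 = 114838*189274 = 21735847612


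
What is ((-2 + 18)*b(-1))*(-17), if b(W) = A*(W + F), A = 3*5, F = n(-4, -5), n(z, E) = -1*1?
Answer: 8160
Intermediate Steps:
n(z, E) = -1
F = -1
A = 15
b(W) = -15 + 15*W (b(W) = 15*(W - 1) = 15*(-1 + W) = -15 + 15*W)
((-2 + 18)*b(-1))*(-17) = ((-2 + 18)*(-15 + 15*(-1)))*(-17) = (16*(-15 - 15))*(-17) = (16*(-30))*(-17) = -480*(-17) = 8160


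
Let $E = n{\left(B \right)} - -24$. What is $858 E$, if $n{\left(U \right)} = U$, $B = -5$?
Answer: $16302$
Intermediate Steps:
$E = 19$ ($E = -5 - -24 = -5 + 24 = 19$)
$858 E = 858 \cdot 19 = 16302$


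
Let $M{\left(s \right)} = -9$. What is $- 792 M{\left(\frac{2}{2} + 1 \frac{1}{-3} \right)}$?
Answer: $7128$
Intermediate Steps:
$- 792 M{\left(\frac{2}{2} + 1 \frac{1}{-3} \right)} = \left(-792\right) \left(-9\right) = 7128$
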